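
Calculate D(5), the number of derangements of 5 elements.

Derangements satisfy D(n) = (n-1)(D(n-1) + D(n-2)), starting from D(0)=1, D(1)=0.
Building up: D(2)=1, D(3)=2, D(4)=9.
D(5) = 4 x (D(4) + D(3)) = 4 x (9 + 2).

Final answer: D(5) = 44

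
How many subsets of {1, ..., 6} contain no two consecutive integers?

Let a(n) count such subsets of {1, ..., n}. Either n is excluded (a(n-1) ways) or n is included, forcing n-1 out (a(n-2) ways), so a(n) = a(n-1) + a(n-2) with a(1)=2, a(2)=3.
Building up term by term: a(1)=2, a(2)=3, a(3)=5, a(4)=8, a(5)=13, a(6)=21.

Final answer: 21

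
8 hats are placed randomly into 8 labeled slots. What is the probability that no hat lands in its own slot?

Use the recurrence D(n) = (n-1)(D(n-1) + D(n-2)) with D(0)=1, D(1)=0.
Building up: D(2)=1, D(3)=2, D(4)=9, D(5)=44, D(6)=265, D(7)=1854, D(8)=14833.
Total arrangements: 8! = 40320.
Probability = D(8)/8! = 2119/5760.

Final answer: D(8)/8! = 14833/40320 = 0.367882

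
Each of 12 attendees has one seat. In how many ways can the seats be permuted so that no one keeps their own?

Derangements satisfy D(n) = (n-1)(D(n-1) + D(n-2)), starting from D(0)=1, D(1)=0.
D(2) = 1 x (0 + 1) = 1
D(3) = 2 x (1 + 0) = 2
D(4) = 3 x (2 + 1) = 9
D(5) = 4 x (9 + 2) = 44
D(6) = 5 x (44 + 9) = 265
D(7) = 6 x (265 + 44) = 1854
D(8) = 7 x (1854 + 265) = 14833
D(9) = 8 x (14833 + 1854) = 133496
D(10) = 9 x (133496 + 14833) = 1334961
D(11) = 10 x (1334961 + 133496) = 14684570
D(12) = 11 x (D(11) + D(10)) = 11 x (14684570 + 1334961)

Final answer: D(12) = 176214841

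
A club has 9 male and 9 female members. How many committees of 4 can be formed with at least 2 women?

Sum over valid woman counts:
C(9,2)C(9,2) = 1296
C(9,3)C(9,1) = 756
C(9,4)C(9,0) = 126
Total: 1296 + 756 + 126.

Final answer: 2178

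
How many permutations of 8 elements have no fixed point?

Use the recurrence D(n) = (n-1)(D(n-1) + D(n-2)) with D(0)=1, D(1)=0.
D(2) = 1 x (0 + 1) = 1
D(3) = 2 x (1 + 0) = 2
D(4) = 3 x (2 + 1) = 9
D(5) = 4 x (9 + 2) = 44
D(6) = 5 x (44 + 9) = 265
D(7) = 6 x (265 + 44) = 1854
D(8) = 7 x (D(7) + D(6)) = 7 x (1854 + 265)

Final answer: D(8) = 14833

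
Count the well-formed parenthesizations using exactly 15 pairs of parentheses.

The structures are counted by the Catalan number C_n. Here n = 15 (pairs).
Using C_0 = 1 and C_(k+1) = C_k x 2(2k+1)/(k+2), build up term by term: C_1=1, C_2=2, C_3=5, C_4=14, C_5=42, C_6=132, C_7=429, C_8=1430, C_9=4862, C_10=16796, C_11=58786, C_12=208012, C_13=742900, C_14=2674440, C_15=9694845.

Final answer: C_{15} = 9694845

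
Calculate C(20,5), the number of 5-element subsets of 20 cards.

C(20,5) = 20!/(5! x (20-5)!).

Final answer: C(20,5) = 15504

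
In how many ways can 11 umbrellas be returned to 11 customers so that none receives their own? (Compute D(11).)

Derangements satisfy D(n) = (n-1)(D(n-1) + D(n-2)), starting from D(0)=1, D(1)=0.
D(2) = 1 x (0 + 1) = 1
D(3) = 2 x (1 + 0) = 2
D(4) = 3 x (2 + 1) = 9
D(5) = 4 x (9 + 2) = 44
D(6) = 5 x (44 + 9) = 265
D(7) = 6 x (265 + 44) = 1854
D(8) = 7 x (1854 + 265) = 14833
D(9) = 8 x (14833 + 1854) = 133496
D(10) = 9 x (133496 + 14833) = 1334961
D(11) = 10 x (D(10) + D(9)) = 10 x (1334961 + 133496)

Final answer: D(11) = 14684570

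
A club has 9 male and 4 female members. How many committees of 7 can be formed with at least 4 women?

Sum over valid woman counts:
C(4,4)C(9,3).

Final answer: 84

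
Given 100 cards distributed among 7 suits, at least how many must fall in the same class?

By pigeonhole with 100 objects and 7 categories: ceiling(100/7).

Final answer: 15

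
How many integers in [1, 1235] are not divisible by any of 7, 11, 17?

|div by 7|=176, |div by 11|=112, |div by 17|=72.
|div by 7&11|=16, |div by 7&17|=10, |div by 11&17|=6, |div by all|=0.
By inclusion-exclusion, divisible by at least one: 176+112+72-16-10-6+0 = 328.
Not divisible by any: 1235 - 328.

Final answer: 907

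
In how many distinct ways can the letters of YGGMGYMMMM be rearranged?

Letters (G:3, M:5, Y:2). Total letters: 10.
Permutations = 10!/(5! x 3! x 2!).

Final answer: 2520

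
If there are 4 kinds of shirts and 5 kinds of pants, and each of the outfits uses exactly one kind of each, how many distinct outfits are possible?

By the multiplication principle: 4 x 5.

Final answer: 20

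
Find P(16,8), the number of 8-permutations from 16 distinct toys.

P(16,8) = 16!/(16-8)! = 16!/8!.

Final answer: P(16,8) = 518918400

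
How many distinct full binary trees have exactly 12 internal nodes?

This is counted by the nth Catalan number C_n. Here n = 12.
Using C_0 = 1 and C_(k+1) = C_k x 2(2k+1)/(k+2), build up term by term: C_1=1, C_2=2, C_3=5, C_4=14, C_5=42, C_6=132, C_7=429, C_8=1430, C_9=4862, C_10=16796, C_11=58786, C_12=208012.

Final answer: C_{12} = 208012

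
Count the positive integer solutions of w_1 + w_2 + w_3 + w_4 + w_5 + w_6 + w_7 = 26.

Substitute w'_i = w_i - 1 (so w'_i >= 0). Then sum w'_i = 26 - 7 = 19.
Stars and bars: C(19+7-1, 7-1) = C(25,6).

Final answer: C(25,6) = 177100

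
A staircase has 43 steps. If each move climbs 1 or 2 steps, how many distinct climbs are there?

Let f(n) be the number of climbs. Removing the last move (1 or 2 steps) gives f(n) = f(n-1) + f(n-2); base cases f(1)=1, f(2)=2.
Computing successive values: f(1)=1, f(2)=2, f(3)=3, f(4)=5, f(5)=8, f(6)=13, f(7)=21, f(8)=34, f(9)=55, f(10)=89, f(11)=144, f(12)=233, f(13)=377, f(14)=610, f(15)=987, f(16)=1597, f(17)=2584, f(18)=4181, f(19)=6765, f(20)=10946, f(21)=17711, f(22)=28657, f(23)=46368, f(24)=75025, f(25)=121393, f(26)=196418, f(27)=317811, f(28)=514229, f(29)=832040, f(30)=1346269, f(31)=2178309, f(32)=3524578, f(33)=5702887, f(34)=9227465, f(35)=14930352, f(36)=24157817, f(37)=39088169, f(38)=63245986, f(39)=102334155, f(40)=165580141, f(41)=267914296, f(42)=433494437, f(43)=701408733.

Final answer: 701408733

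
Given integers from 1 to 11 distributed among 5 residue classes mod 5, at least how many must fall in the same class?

By pigeonhole with 11 objects and 5 categories: ceiling(11/5).

Final answer: 3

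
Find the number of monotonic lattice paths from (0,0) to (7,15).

Each path has 7 right steps and 15 up steps in some order (22 steps total).
Choose which 15 of the 22 steps are up: C(22,15).

Final answer: C(22,15) = 170544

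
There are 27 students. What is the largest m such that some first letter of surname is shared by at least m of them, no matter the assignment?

There are 26 possible values for first letter of surname. With 27 students and 26 categories, by pigeonhole: ceiling(27/26).

Final answer: 2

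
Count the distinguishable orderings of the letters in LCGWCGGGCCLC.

Letters (C:5, G:4, L:2, W:1). Total letters: 12.
Permutations = 12!/(5! x 4! x 2!).

Final answer: 83160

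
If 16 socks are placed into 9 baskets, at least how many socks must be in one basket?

By the pigeonhole principle: ceiling(16/9).

Final answer: 2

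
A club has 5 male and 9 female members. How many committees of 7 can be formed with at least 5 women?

Sum over valid woman counts:
C(9,5)C(5,2) = 1260
C(9,6)C(5,1) = 420
C(9,7)C(5,0) = 36
Total: 1260 + 420 + 36.

Final answer: 1716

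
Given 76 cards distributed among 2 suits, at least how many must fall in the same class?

By pigeonhole with 76 objects and 2 categories: ceiling(76/2).

Final answer: 38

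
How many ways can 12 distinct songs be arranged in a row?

The number of ways to arrange 12 distinct objects is 12!.

Final answer: 12! = 479001600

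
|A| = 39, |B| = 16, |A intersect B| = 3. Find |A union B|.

|A union B| = |A| + |B| - |A intersect B| = 39 + 16 - 3.

Final answer: 52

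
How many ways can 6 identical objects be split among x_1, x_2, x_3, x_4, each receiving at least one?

Substitute x'_i = x_i - 1 (so x'_i >= 0). Then sum x'_i = 6 - 4 = 2.
Stars and bars: C(2+4-1, 4-1) = C(5,3).

Final answer: C(5,3) = 10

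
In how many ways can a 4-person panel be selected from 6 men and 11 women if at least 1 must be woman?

Sum over valid woman counts:
C(11,1)C(6,3) = 220
C(11,2)C(6,2) = 825
C(11,3)C(6,1) = 990
C(11,4)C(6,0) = 330
Total: 220 + 825 + 990 + 330.

Final answer: 2365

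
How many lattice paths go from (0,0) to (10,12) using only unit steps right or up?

Each path has 10 right steps and 12 up steps in some order (22 steps total).
Choose which 12 of the 22 steps are up: C(22,12).

Final answer: C(22,12) = 646646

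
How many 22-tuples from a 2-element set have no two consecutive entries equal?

First character: 2 choices. Each subsequent: 1 choices (must differ from the previous one).
Total: 2 x 1^21.

Final answer: 2 x 1^{21} = 2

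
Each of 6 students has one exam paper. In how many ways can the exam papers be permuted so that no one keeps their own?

D(n) = (n-1)(D(n-1) + D(n-2)), D(0)=1, D(1)=0.
D(2) = 1 x (0 + 1) = 1
D(3) = 2 x (1 + 0) = 2
D(4) = 3 x (2 + 1) = 9
D(5) = 4 x (9 + 2) = 44
D(6) = 5 x (D(5) + D(4)) = 5 x (44 + 9)

Final answer: D(6) = 265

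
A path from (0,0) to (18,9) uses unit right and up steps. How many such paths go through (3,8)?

Paths (0,0)->(3,8): C(11,8) = 165.
Paths (3,8)->(18,9): C(16,1) = 16.
By multiplication principle: 165 x 16.

Final answer: 2640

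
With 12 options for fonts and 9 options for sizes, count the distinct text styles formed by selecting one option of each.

By the multiplication principle: 12 x 9.

Final answer: 108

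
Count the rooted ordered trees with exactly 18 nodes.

This is counted by the nth Catalan number C_n. Here n = 18 - 1 = 17.
C_n = C(2n,n)/(n+1), so C_{17} = C(34,17)/18 = 2333606220/18.

Final answer: C_{17} = 129644790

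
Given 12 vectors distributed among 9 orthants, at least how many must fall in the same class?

By pigeonhole with 12 objects and 9 categories: ceiling(12/9).

Final answer: 2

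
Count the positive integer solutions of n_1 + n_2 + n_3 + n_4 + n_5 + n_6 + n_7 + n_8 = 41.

Substitute n'_i = n_i - 1 (so n'_i >= 0). Then sum n'_i = 41 - 8 = 33.
Stars and bars: C(33+8-1, 8-1) = C(40,7).

Final answer: C(40,7) = 18643560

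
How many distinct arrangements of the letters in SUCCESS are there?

Letters (C:2, E:1, S:3, U:1). Total letters: 7.
Permutations = 7!/(3! x 2!).

Final answer: 420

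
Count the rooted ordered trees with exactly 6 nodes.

This is counted by the nth Catalan number C_n. Here n = 6 - 1 = 5.
C_n = C(2n,n) - C(2n,n+1), so C_{5} = C(10,5) - C(10,6) = 252 - 210.

Final answer: C_{5} = 42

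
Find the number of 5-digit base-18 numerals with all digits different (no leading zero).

First digit: 17 (nonzero). Second: 17 (not first). Third: 16, etc.
Total: 17 x 17 x 16 x 15 x 14.

Final answer: 971040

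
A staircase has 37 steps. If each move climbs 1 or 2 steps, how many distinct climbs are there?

Let f(n) count the ways. The last step is size 1 or 2, so f(n) = f(n-1) + f(n-2) with f(1)=1, f(2)=2.
Iterating the recurrence: f(1)=1, f(2)=2, f(3)=3, f(4)=5, f(5)=8, f(6)=13, f(7)=21, f(8)=34, f(9)=55, f(10)=89, f(11)=144, f(12)=233, f(13)=377, f(14)=610, f(15)=987, f(16)=1597, f(17)=2584, f(18)=4181, f(19)=6765, f(20)=10946, f(21)=17711, f(22)=28657, f(23)=46368, f(24)=75025, f(25)=121393, f(26)=196418, f(27)=317811, f(28)=514229, f(29)=832040, f(30)=1346269, f(31)=2178309, f(32)=3524578, f(33)=5702887, f(34)=9227465, f(35)=14930352, f(36)=24157817, f(37)=39088169.

Final answer: 39088169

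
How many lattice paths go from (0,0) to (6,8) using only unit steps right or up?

Each path has 6 right steps and 8 up steps in some order (14 steps total).
Choose which 8 of the 14 steps are up: C(14,8).

Final answer: C(14,8) = 3003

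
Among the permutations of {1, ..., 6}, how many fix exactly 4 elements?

Choose which 4 elements are fixed: C(6,4) = 15.
Derange the remaining 2 using D(j) = (j-1)(D(j-1) + D(j-2)), D(0)=1, D(1)=0: D(2)=1.
Total: 15 x 1.

Final answer: C(6,4) D(2) = 15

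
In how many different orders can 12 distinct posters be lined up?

The number of ways to arrange 12 distinct objects is 12!.

Final answer: 12! = 479001600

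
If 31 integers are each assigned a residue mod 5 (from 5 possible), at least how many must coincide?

There are 5 possible values for residue mod 5. With 31 integers and 5 categories, by pigeonhole: ceiling(31/5).

Final answer: 7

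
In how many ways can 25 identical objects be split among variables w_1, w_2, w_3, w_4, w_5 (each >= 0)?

Stars and bars with 25 stars and 4 bars:
C(25+5-1, 5-1) = C(29,4).

Final answer: C(29,4) = 23751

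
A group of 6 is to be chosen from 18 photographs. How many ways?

C(18,6) = 18!/(6! x 12!).

Final answer: \binom{18}{6} = 18564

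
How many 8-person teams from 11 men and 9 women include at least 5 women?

Sum over valid woman counts:
C(9,5)C(11,3) = 20790
C(9,6)C(11,2) = 4620
C(9,7)C(11,1) = 396
C(9,8)C(11,0) = 9
Total: 20790 + 4620 + 396 + 9.

Final answer: 25815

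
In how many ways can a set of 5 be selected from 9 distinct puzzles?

C(9,5) = 9!/(5! x (9-5)!).

Final answer: C(9,5) = 126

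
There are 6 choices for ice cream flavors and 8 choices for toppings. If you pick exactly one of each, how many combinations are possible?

By the multiplication principle: 6 x 8.

Final answer: 48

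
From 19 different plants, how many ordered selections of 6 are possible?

P(19,6) = 19!/(19-6)! = 19!/13!.

Final answer: P(19,6) = 19535040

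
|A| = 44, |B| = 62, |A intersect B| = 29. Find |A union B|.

|A union B| = |A| + |B| - |A intersect B| = 44 + 62 - 29.

Final answer: 77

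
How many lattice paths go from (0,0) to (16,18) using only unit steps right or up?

Each path has 16 right steps and 18 up steps in some order (34 steps total).
Choose which 18 of the 34 steps are up: C(34,18).

Final answer: C(34,18) = 2203961430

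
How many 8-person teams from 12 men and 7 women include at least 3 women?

Sum over valid woman counts:
C(7,3)C(12,5) = 27720
C(7,4)C(12,4) = 17325
C(7,5)C(12,3) = 4620
C(7,6)C(12,2) = 462
C(7,7)C(12,1) = 12
Total: 27720 + 17325 + 4620 + 462 + 12.

Final answer: 50139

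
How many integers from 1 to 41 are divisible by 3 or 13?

Multiples of 3: 13. Multiples of 13: 3. Of both (lcm=39): 1.
By inclusion-exclusion: 13 + 3 - 1.

Final answer: 15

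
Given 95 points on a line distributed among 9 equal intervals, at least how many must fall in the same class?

By pigeonhole with 95 objects and 9 categories: ceiling(95/9).

Final answer: 11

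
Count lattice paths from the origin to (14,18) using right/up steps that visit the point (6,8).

Paths (0,0)->(6,8): C(14,8) = 3003.
Paths (6,8)->(14,18): C(18,10) = 43758.
By multiplication principle: 3003 x 43758.

Final answer: 131405274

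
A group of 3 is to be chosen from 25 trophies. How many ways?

C(25,3) = 25!/(3! x (25-3)!).

Final answer: C(25,3) = 2300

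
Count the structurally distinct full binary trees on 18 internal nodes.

This is a standard Catalan-number count: the answer is C_n. Here n = 18.
C_n = (2n)!/(n!(n+1)!), so C_{18} = 36!/(18! x 19!) = C(36,18)/19 = 9075135300/19.

Final answer: C_{18} = 477638700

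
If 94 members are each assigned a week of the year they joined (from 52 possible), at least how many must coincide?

There are 52 possible values for week of the year they joined. With 94 members and 52 categories, by pigeonhole: ceiling(94/52).

Final answer: 2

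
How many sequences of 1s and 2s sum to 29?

Let f(n) count the ways. The last step is size 1 or 2, so f(n) = f(n-1) + f(n-2) with f(1)=1, f(2)=2.
Iterating the recurrence: f(1)=1, f(2)=2, f(3)=3, f(4)=5, f(5)=8, f(6)=13, f(7)=21, f(8)=34, f(9)=55, f(10)=89, f(11)=144, f(12)=233, f(13)=377, f(14)=610, f(15)=987, f(16)=1597, f(17)=2584, f(18)=4181, f(19)=6765, f(20)=10946, f(21)=17711, f(22)=28657, f(23)=46368, f(24)=75025, f(25)=121393, f(26)=196418, f(27)=317811, f(28)=514229, f(29)=832040.

Final answer: 832040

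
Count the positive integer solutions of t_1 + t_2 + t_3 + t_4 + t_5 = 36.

Substitute t'_i = t_i - 1 (so t'_i >= 0). Then sum t'_i = 36 - 5 = 31.
Stars and bars: C(31+5-1, 5-1) = C(35,4).

Final answer: C(35,4) = 52360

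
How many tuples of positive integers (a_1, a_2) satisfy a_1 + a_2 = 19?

Substitute a'_i = a_i - 1 (so a'_i >= 0). Then sum a'_i = 19 - 2 = 17.
Stars and bars: C(17+2-1, 2-1) = C(18,1).

Final answer: C(18,1) = 18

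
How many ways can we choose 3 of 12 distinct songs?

C(12,3) = 12!/(3! x 9!).

Final answer: \binom{12}{3} = 220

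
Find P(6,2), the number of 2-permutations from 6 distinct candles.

P(6,2) = 6!/(6-2)! = 6!/4!.

Final answer: P(6,2) = 30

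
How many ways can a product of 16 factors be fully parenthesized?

The structures are counted by the Catalan number C_n. Here n = 16 - 1 = 15.
C_n = C(2n,n) - C(2n,n+1), so C_{15} = C(30,15) - C(30,16) = 155117520 - 145422675.

Final answer: C_{15} = 9694845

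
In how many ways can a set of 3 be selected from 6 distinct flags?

C(6,3) = 6!/(3! x (6-3)!).

Final answer: C(6,3) = 20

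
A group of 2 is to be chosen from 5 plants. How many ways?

C(5,2) = 5!/(2! x (5-2)!).

Final answer: C(5,2) = 10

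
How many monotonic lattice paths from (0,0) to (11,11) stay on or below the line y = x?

Total monotonic paths to (11,11): C(22,11) = 705432.
By the reflection principle, paths that go above the diagonal number C(22,12) = 646646.
Valid Dyck paths: 705432 - 646646.
(Check: C(22,11) - C(22,12) = C(22,11)/12, the Catalan number C_{11}.)

Final answer: C_{11} = 58786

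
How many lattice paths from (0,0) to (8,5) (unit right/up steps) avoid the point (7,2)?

Total paths to (8,5): C(13,5) = 1287.
Paths through (7,2): C(9,2) x C(4,3) = 144.
Avoiding (7,2): 1287 - 144.

Final answer: 1143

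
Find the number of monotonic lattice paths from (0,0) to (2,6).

Each path has 2 right steps and 6 up steps in some order (8 steps total).
Choose which 6 of the 8 steps are up: C(8,6).

Final answer: C(8,6) = 28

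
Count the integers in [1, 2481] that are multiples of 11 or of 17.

Multiples of 11: 225. Multiples of 17: 145. Of both (lcm=187): 13.
By inclusion-exclusion: 225 + 145 - 13.

Final answer: 357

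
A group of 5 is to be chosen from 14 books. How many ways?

C(14,5) = 14!/(5! x (14-5)!).

Final answer: C(14,5) = 2002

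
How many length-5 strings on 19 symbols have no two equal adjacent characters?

Let g(n) count such strings. g(1) = 19, and each valid string of length n-1 extends in 18 ways (any symbol but the last), so g(n) = 18 g(n-1).
Total: g(5) = 19 x 18^4.

Final answer: 19 x 18^{4} = 1994544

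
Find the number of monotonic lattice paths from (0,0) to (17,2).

Each path has 17 right steps and 2 up steps in some order (19 steps total).
Choose which 2 of the 19 steps are up: C(19,2).

Final answer: C(19,2) = 171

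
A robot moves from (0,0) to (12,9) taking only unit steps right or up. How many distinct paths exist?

Each path has 12 right steps and 9 up steps in some order (21 steps total).
Choose which 9 of the 21 steps are up: C(21,9).

Final answer: C(21,9) = 293930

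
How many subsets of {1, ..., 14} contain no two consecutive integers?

Condition on whether n belongs to the subset: if not, any valid subset of {1, ..., n-1} works (a(n-1)); if so, n-1 is excluded and the rest is a valid subset of {1, ..., n-2} (a(n-2)). Hence a(n) = a(n-1) + a(n-2), a(1)=2, a(2)=3.
Computing successive values: a(1)=2, a(2)=3, a(3)=5, a(4)=8, a(5)=13, a(6)=21, a(7)=34, a(8)=55, a(9)=89, a(10)=144, a(11)=233, a(12)=377, a(13)=610, a(14)=987.

Final answer: 987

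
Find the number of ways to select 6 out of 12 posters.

C(12,6) = 12!/(6! x 6!).

Final answer: \binom{12}{6} = 924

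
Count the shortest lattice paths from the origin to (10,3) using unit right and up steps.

Each path has 10 right steps and 3 up steps in some order (13 steps total).
Choose which 3 of the 13 steps are up: C(13,3).

Final answer: C(13,3) = 286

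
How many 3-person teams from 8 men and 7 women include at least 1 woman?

Sum over valid woman counts:
C(7,1)C(8,2) = 196
C(7,2)C(8,1) = 168
C(7,3)C(8,0) = 35
Total: 196 + 168 + 35.

Final answer: 399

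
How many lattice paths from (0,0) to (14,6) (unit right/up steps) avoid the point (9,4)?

Total paths to (14,6): C(20,6) = 38760.
Paths through (9,4): C(13,4) x C(7,2) = 15015.
Avoiding (9,4): 38760 - 15015.

Final answer: 23745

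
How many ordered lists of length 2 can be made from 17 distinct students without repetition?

P(17,2) = 17!/(17-2)! = 17!/15!.

Final answer: P(17,2) = 272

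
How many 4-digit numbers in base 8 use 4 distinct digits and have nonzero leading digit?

First digit: 7 (nonzero). Second: 7 (not first). Third: 6, etc.
Total: 7 x 7 x 6 x 5.

Final answer: 1470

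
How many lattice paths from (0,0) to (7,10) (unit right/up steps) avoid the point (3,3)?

Total paths to (7,10): C(17,10) = 19448.
Paths through (3,3): C(6,3) x C(11,7) = 6600.
Avoiding (3,3): 19448 - 6600.

Final answer: 12848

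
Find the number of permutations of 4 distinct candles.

The number of ways to arrange 4 distinct objects is 4!.

Final answer: 4! = 24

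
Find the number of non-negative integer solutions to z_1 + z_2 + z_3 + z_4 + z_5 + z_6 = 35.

Stars and bars with 35 stars and 5 bars:
C(35+6-1, 6-1) = C(40,5).

Final answer: C(40,5) = 658008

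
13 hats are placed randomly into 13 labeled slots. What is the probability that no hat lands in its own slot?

Use the recurrence D(n) = (n-1)(D(n-1) + D(n-2)) with D(0)=1, D(1)=0.
Building up: D(2)=1, D(3)=2, D(4)=9, D(5)=44, D(6)=265, D(7)=1854, D(8)=14833, D(9)=133496, D(10)=1334961, D(11)=14684570, D(12)=176214841, D(13)=2290792932.
Total arrangements: 13! = 6227020800.
Probability = D(13)/13! = 63633137/172972800.

Final answer: D(13)/13! = 2290792932/6227020800 = 0.367879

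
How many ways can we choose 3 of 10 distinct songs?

C(10,3) = 10!/(3! x 7!).

Final answer: \binom{10}{3} = 120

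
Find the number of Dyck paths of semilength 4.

Total monotonic paths to (4,4): C(8,4) = 70.
Reflecting each bad path at its first crossing gives a bijection with paths to (3,5): C(8,5) = 56.
Valid Dyck paths: 70 - 56.
(Equivalently, C_{4} = C(8,4)/5 = 70/5.)

Final answer: C_{4} = 14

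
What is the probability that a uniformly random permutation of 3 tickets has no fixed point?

D(n) = (n-1)(D(n-1) + D(n-2)), D(0)=1, D(1)=0.
Building up: D(2)=1, D(3)=2.
Total arrangements: 3! = 6.
Probability = D(3)/3! = 1/3.

Final answer: D(3)/3! = 2/6 = 0.333333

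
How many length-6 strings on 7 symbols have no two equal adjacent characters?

Let g(n) count such strings. g(1) = 7, and each valid string of length n-1 extends in 6 ways (any symbol but the last), so g(n) = 6 g(n-1).
Total: g(6) = 7 x 6^5.

Final answer: 7 x 6^{5} = 54432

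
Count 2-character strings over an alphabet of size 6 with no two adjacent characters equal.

Let g(n) count such strings. g(1) = 6, and each valid string of length n-1 extends in 5 ways (any symbol but the last), so g(n) = 5 g(n-1).
Total: g(2) = 6 x 5^1.

Final answer: 6 x 5^{1} = 30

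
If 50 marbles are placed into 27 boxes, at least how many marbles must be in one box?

By the pigeonhole principle: ceiling(50/27).

Final answer: 2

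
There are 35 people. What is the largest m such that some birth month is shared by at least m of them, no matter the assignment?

There are 12 possible values for birth month. With 35 people and 12 categories, by pigeonhole: ceiling(35/12).

Final answer: 3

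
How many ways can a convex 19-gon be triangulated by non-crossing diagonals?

The structures are counted by the Catalan number C_n. Here n = 19 - 2 = 17.
Using C_0 = 1 and C_(k+1) = C_k x 2(2k+1)/(k+2), build up term by term: C_1=1, C_2=2, C_3=5, C_4=14, C_5=42, C_6=132, C_7=429, C_8=1430, C_9=4862, C_10=16796, C_11=58786, C_12=208012, C_13=742900, C_14=2674440, C_15=9694845, C_16=35357670, C_17=129644790.

Final answer: C_{17} = 129644790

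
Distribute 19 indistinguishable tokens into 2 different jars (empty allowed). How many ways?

Stars and bars: C(n+k-1, k-1) = C(20,1).

Final answer: C(20,1) = 20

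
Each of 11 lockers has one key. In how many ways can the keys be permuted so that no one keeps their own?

Derangements satisfy D(n) = (n-1)(D(n-1) + D(n-2)), starting from D(0)=1, D(1)=0.
D(2) = 1 x (0 + 1) = 1
D(3) = 2 x (1 + 0) = 2
D(4) = 3 x (2 + 1) = 9
D(5) = 4 x (9 + 2) = 44
D(6) = 5 x (44 + 9) = 265
D(7) = 6 x (265 + 44) = 1854
D(8) = 7 x (1854 + 265) = 14833
D(9) = 8 x (14833 + 1854) = 133496
D(10) = 9 x (133496 + 14833) = 1334961
D(11) = 10 x (D(10) + D(9)) = 10 x (1334961 + 133496)

Final answer: D(11) = 14684570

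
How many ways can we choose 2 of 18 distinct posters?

C(18,2) = 18!/(2! x (18-2)!).

Final answer: C(18,2) = 153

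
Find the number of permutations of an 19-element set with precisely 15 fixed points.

Choose which 15 elements are fixed: C(19,15) = 3876.
Derange the remaining 4 using D(j) = (j-1)(D(j-1) + D(j-2)), D(0)=1, D(1)=0: D(2)=1, D(3)=2, D(4)=9.
Total: 3876 x 9.

Final answer: C(19,15) D(4) = 34884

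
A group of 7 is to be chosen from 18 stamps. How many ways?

C(18,7) = 18!/(7! x 11!).

Final answer: \binom{18}{7} = 31824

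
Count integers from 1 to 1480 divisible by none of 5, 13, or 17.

|div by 5|=296, |div by 13|=113, |div by 17|=87.
|div by 5&13|=22, |div by 5&17|=17, |div by 13&17|=6, |div by all|=1.
By inclusion-exclusion, divisible by at least one: 296+113+87-22-17-6+1 = 452.
Not divisible by any: 1480 - 452.

Final answer: 1028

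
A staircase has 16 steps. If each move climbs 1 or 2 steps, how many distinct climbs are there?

Condition on the final move: it is a 1-step (f(n-1) ways to get there) or a 2-step (f(n-2) ways), so f(n) = f(n-1) + f(n-2), with f(1)=1, f(2)=2.
Building up term by term: f(1)=1, f(2)=2, f(3)=3, f(4)=5, f(5)=8, f(6)=13, f(7)=21, f(8)=34, f(9)=55, f(10)=89, f(11)=144, f(12)=233, f(13)=377, f(14)=610, f(15)=987, f(16)=1597.

Final answer: 1597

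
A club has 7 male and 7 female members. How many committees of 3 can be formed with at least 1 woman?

Sum over valid woman counts:
C(7,1)C(7,2) = 147
C(7,2)C(7,1) = 147
C(7,3)C(7,0) = 35
Total: 147 + 147 + 35.

Final answer: 329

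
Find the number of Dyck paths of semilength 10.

Total monotonic paths to (10,10): C(20,10) = 184756.
A path is bad iff it touches y = x + 1; reflecting its initial segment maps bad paths bijectively onto all paths to (9,11), of which there are C(20,11) = 167960.
Valid Dyck paths: 184756 - 167960.
(Equivalently, C_{10} = C(20,10)/11 = 184756/11.)

Final answer: C_{10} = 16796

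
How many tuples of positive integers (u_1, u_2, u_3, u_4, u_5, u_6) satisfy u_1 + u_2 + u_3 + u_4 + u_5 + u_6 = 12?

Substitute u'_i = u_i - 1 (so u'_i >= 0). Then sum u'_i = 12 - 6 = 6.
Stars and bars: C(6+6-1, 6-1) = C(11,5).

Final answer: C(11,5) = 462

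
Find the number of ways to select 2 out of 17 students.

C(17,2) = 17!/(2! x (17-2)!).

Final answer: C(17,2) = 136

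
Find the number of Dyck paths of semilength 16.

Total monotonic paths to (16,16): C(32,16) = 601080390.
By the reflection principle, paths that go above the diagonal number C(32,17) = 565722720.
Valid Dyck paths: 601080390 - 565722720.
(Equivalently, C_{16} = C(32,16)/17 = 601080390/17.)

Final answer: C_{16} = 35357670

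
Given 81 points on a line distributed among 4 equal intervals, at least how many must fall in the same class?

By pigeonhole with 81 objects and 4 categories: ceiling(81/4).

Final answer: 21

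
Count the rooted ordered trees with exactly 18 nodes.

This is a standard Catalan-number count: the answer is C_n. Here n = 18 - 1 = 17.
C_n = C(2n,n)/(n+1), so C_{17} = C(34,17)/18 = 2333606220/18.

Final answer: C_{17} = 129644790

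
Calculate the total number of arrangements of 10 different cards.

The number of ways to arrange 10 distinct objects is 10!.

Final answer: 10! = 3628800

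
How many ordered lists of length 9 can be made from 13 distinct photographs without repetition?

P(13,9) = 13!/(13-9)! = 13!/4!.

Final answer: P(13,9) = 259459200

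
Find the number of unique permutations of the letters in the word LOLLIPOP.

Letters (I:1, L:3, O:2, P:2). Total letters: 8.
Permutations = 8!/(3! x 2! x 2!).

Final answer: 1680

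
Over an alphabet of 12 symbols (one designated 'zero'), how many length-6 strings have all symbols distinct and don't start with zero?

First digit: 11 (nonzero). Second: 11 (not first). Third: 10, etc.
Total: 11 x 11 x 10 x 9 x 8 x 7.

Final answer: 609840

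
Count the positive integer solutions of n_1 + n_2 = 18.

Substitute n'_i = n_i - 1 (so n'_i >= 0). Then sum n'_i = 18 - 2 = 16.
Stars and bars: C(16+2-1, 2-1) = C(17,1).

Final answer: C(17,1) = 17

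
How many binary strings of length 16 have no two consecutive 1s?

Let a(n) count valid strings. If the last bit is 0 the prefix is any valid string of length n-1; if it is 1 the string must end in 01 with a valid prefix of length n-2. So a(n) = a(n-1) + a(n-2), a(1)=2, a(2)=3.
Computing successive values: a(1)=2, a(2)=3, a(3)=5, a(4)=8, a(5)=13, a(6)=21, a(7)=34, a(8)=55, a(9)=89, a(10)=144, a(11)=233, a(12)=377, a(13)=610, a(14)=987, a(15)=1597, a(16)=2584.

Final answer: 2584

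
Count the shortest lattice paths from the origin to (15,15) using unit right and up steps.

Each path has 15 right steps and 15 up steps in some order (30 steps total).
Choose which 15 of the 30 steps are up: C(30,15).

Final answer: C(30,15) = 155117520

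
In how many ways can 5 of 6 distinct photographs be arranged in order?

P(6,5) = 6!/(6-5)! = 6!/1!.

Final answer: P(6,5) = 720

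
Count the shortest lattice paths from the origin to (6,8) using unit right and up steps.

Each path has 6 right steps and 8 up steps in some order (14 steps total).
Choose which 8 of the 14 steps are up: C(14,8).

Final answer: C(14,8) = 3003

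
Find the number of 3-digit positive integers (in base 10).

The leading digit cannot be 0 (9 options); the other 2 digits can be anything (10 options each).
Total: 9 x 10^2.

Final answer: 900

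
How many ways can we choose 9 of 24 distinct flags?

C(24,9) = 24!/(9! x 15!).

Final answer: \binom{24}{9} = 1307504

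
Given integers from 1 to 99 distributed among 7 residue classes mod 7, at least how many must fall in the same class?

By pigeonhole with 99 objects and 7 categories: ceiling(99/7).

Final answer: 15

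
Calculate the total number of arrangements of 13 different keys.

The number of ways to arrange 13 distinct objects is 13!.

Final answer: 13! = 6227020800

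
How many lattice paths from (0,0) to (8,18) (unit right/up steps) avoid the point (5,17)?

Total paths to (8,18): C(26,18) = 1562275.
Paths through (5,17): C(22,17) x C(4,1) = 105336.
Avoiding (5,17): 1562275 - 105336.

Final answer: 1456939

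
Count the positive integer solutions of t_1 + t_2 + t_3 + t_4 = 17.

Substitute t'_i = t_i - 1 (so t'_i >= 0). Then sum t'_i = 17 - 4 = 13.
Stars and bars: C(13+4-1, 4-1) = C(16,3).

Final answer: C(16,3) = 560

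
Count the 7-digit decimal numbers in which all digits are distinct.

First digit: 9 (not 0). Second: 9 (not first). Third: 8, etc.
Total: 9 x 9 x 8 x 7 x 6 x 5 x 4.

Final answer: 544320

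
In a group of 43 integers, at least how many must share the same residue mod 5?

There are 5 possible values for residue mod 5. With 43 integers and 5 categories, by pigeonhole: ceiling(43/5).

Final answer: 9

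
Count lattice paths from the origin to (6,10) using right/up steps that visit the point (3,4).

Paths (0,0)->(3,4): C(7,4) = 35.
Paths (3,4)->(6,10): C(9,6) = 84.
By multiplication principle: 35 x 84.

Final answer: 2940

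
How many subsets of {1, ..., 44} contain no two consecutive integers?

Let a(n) count such subsets of {1, ..., n}. Either n is excluded (a(n-1) ways) or n is included, forcing n-1 out (a(n-2) ways), so a(n) = a(n-1) + a(n-2) with a(1)=2, a(2)=3.
Building up term by term: a(1)=2, a(2)=3, a(3)=5, a(4)=8, a(5)=13, a(6)=21, a(7)=34, a(8)=55, a(9)=89, a(10)=144, a(11)=233, a(12)=377, a(13)=610, a(14)=987, a(15)=1597, a(16)=2584, a(17)=4181, a(18)=6765, a(19)=10946, a(20)=17711, a(21)=28657, a(22)=46368, a(23)=75025, a(24)=121393, a(25)=196418, a(26)=317811, a(27)=514229, a(28)=832040, a(29)=1346269, a(30)=2178309, a(31)=3524578, a(32)=5702887, a(33)=9227465, a(34)=14930352, a(35)=24157817, a(36)=39088169, a(37)=63245986, a(38)=102334155, a(39)=165580141, a(40)=267914296, a(41)=433494437, a(42)=701408733, a(43)=1134903170, a(44)=1836311903.

Final answer: 1836311903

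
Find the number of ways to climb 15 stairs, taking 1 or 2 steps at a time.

Condition on the final move: it is a 1-step (f(n-1) ways to get there) or a 2-step (f(n-2) ways), so f(n) = f(n-1) + f(n-2), with f(1)=1, f(2)=2.
Building up term by term: f(1)=1, f(2)=2, f(3)=3, f(4)=5, f(5)=8, f(6)=13, f(7)=21, f(8)=34, f(9)=55, f(10)=89, f(11)=144, f(12)=233, f(13)=377, f(14)=610, f(15)=987.

Final answer: 987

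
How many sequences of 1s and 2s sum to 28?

Let f(n) count the ways. The last step is size 1 or 2, so f(n) = f(n-1) + f(n-2) with f(1)=1, f(2)=2.
Iterating the recurrence: f(1)=1, f(2)=2, f(3)=3, f(4)=5, f(5)=8, f(6)=13, f(7)=21, f(8)=34, f(9)=55, f(10)=89, f(11)=144, f(12)=233, f(13)=377, f(14)=610, f(15)=987, f(16)=1597, f(17)=2584, f(18)=4181, f(19)=6765, f(20)=10946, f(21)=17711, f(22)=28657, f(23)=46368, f(24)=75025, f(25)=121393, f(26)=196418, f(27)=317811, f(28)=514229.

Final answer: 514229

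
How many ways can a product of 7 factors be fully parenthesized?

This is a standard Catalan-number count: the answer is C_n. Here n = 7 - 1 = 6.
C_n = C(2n,n)/(n+1), so C_{6} = C(12,6)/7 = 924/7.

Final answer: C_{6} = 132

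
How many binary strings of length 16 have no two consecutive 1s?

A valid string ends in 0 (append to any length-(n-1) valid string) or in 01 (append to any length-(n-2) valid string), so a(n) = a(n-1) + a(n-2) with a(1)=2, a(2)=3.
Computing successive values: a(1)=2, a(2)=3, a(3)=5, a(4)=8, a(5)=13, a(6)=21, a(7)=34, a(8)=55, a(9)=89, a(10)=144, a(11)=233, a(12)=377, a(13)=610, a(14)=987, a(15)=1597, a(16)=2584.

Final answer: 2584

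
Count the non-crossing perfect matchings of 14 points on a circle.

The structures are counted by the Catalan number C_n. Here n = 14/2 = 7.
C_n = C(2n,n) - C(2n,n+1), so C_{7} = C(14,7) - C(14,8) = 3432 - 3003.

Final answer: C_{7} = 429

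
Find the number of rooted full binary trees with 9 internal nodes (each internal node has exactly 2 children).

The structures are counted by the Catalan number C_n. Here n = 9.
C_n = C(2n,n)/(n+1), so C_{9} = C(18,9)/10 = 48620/10.

Final answer: C_{9} = 4862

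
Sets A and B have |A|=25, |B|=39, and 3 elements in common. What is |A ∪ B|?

|A union B| = |A| + |B| - |A intersect B| = 25 + 39 - 3.

Final answer: 61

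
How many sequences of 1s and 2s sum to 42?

Let f(n) count the ways. The last step is size 1 or 2, so f(n) = f(n-1) + f(n-2) with f(1)=1, f(2)=2.
Building up term by term: f(1)=1, f(2)=2, f(3)=3, f(4)=5, f(5)=8, f(6)=13, f(7)=21, f(8)=34, f(9)=55, f(10)=89, f(11)=144, f(12)=233, f(13)=377, f(14)=610, f(15)=987, f(16)=1597, f(17)=2584, f(18)=4181, f(19)=6765, f(20)=10946, f(21)=17711, f(22)=28657, f(23)=46368, f(24)=75025, f(25)=121393, f(26)=196418, f(27)=317811, f(28)=514229, f(29)=832040, f(30)=1346269, f(31)=2178309, f(32)=3524578, f(33)=5702887, f(34)=9227465, f(35)=14930352, f(36)=24157817, f(37)=39088169, f(38)=63245986, f(39)=102334155, f(40)=165580141, f(41)=267914296, f(42)=433494437.

Final answer: 433494437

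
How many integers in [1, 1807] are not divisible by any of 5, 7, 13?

|div by 5|=361, |div by 7|=258, |div by 13|=139.
|div by 5&7|=51, |div by 5&13|=27, |div by 7&13|=19, |div by all|=3.
By inclusion-exclusion, divisible by at least one: 361+258+139-51-27-19+3 = 664.
Not divisible by any: 1807 - 664.

Final answer: 1143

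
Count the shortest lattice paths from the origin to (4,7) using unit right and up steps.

Each path has 4 right steps and 7 up steps in some order (11 steps total).
Choose which 7 of the 11 steps are up: C(11,7).

Final answer: C(11,7) = 330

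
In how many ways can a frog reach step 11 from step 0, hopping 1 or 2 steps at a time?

Let f(n) be the number of climbs. Removing the last move (1 or 2 steps) gives f(n) = f(n-1) + f(n-2); base cases f(1)=1, f(2)=2.
Iterating the recurrence: f(1)=1, f(2)=2, f(3)=3, f(4)=5, f(5)=8, f(6)=13, f(7)=21, f(8)=34, f(9)=55, f(10)=89, f(11)=144.

Final answer: 144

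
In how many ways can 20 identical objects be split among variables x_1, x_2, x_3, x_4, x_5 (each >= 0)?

Stars and bars with 20 stars and 4 bars:
C(20+5-1, 5-1) = C(24,4).

Final answer: C(24,4) = 10626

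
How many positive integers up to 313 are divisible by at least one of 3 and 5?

Multiples of 3: 104. Multiples of 5: 62. Of both (lcm=15): 20.
By inclusion-exclusion: 104 + 62 - 20.

Final answer: 146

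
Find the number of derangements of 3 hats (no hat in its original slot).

Use the recurrence D(n) = (n-1)(D(n-1) + D(n-2)) with D(0)=1, D(1)=0.
D(2) = 1 x (0 + 1) = 1
D(3) = 2 x (D(2) + D(1)) = 2 x (1 + 0)

Final answer: D(3) = 2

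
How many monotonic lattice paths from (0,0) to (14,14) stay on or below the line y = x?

Total monotonic paths to (14,14): C(28,14) = 40116600.
Reflecting each bad path at its first crossing gives a bijection with paths to (13,15): C(28,15) = 37442160.
Valid Dyck paths: 40116600 - 37442160.
(Check: C(28,14) - C(28,15) = C(28,14)/15, the Catalan number C_{14}.)

Final answer: C_{14} = 2674440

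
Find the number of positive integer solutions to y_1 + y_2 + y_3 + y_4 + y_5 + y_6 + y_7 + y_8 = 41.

Substitute y'_i = y_i - 1 (so y'_i >= 0). Then sum y'_i = 41 - 8 = 33.
Stars and bars: C(33+8-1, 8-1) = C(40,7).

Final answer: C(40,7) = 18643560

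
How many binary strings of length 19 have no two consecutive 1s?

Classify by the final bit: ...0 gives a(n-1) strings, ...01 gives a(n-2) strings. Thus a(n) = a(n-1) + a(n-2) with a(1)=2, a(2)=3.
Building up term by term: a(1)=2, a(2)=3, a(3)=5, a(4)=8, a(5)=13, a(6)=21, a(7)=34, a(8)=55, a(9)=89, a(10)=144, a(11)=233, a(12)=377, a(13)=610, a(14)=987, a(15)=1597, a(16)=2584, a(17)=4181, a(18)=6765, a(19)=10946.

Final answer: 10946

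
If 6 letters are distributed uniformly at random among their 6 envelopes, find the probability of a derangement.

Use the recurrence D(n) = (n-1)(D(n-1) + D(n-2)) with D(0)=1, D(1)=0.
Building up: D(2)=1, D(3)=2, D(4)=9, D(5)=44, D(6)=265.
Total arrangements: 6! = 720.
Probability = D(6)/6! = 53/144.

Final answer: D(6)/6! = 265/720 = 0.368056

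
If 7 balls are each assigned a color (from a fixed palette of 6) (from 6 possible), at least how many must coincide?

There are 6 possible values for color (from a fixed palette of 6). With 7 balls and 6 categories, by pigeonhole: ceiling(7/6).

Final answer: 2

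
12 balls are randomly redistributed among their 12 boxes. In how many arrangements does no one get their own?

D(n) = (n-1)(D(n-1) + D(n-2)), D(0)=1, D(1)=0.
D(2) = 1 x (0 + 1) = 1
D(3) = 2 x (1 + 0) = 2
D(4) = 3 x (2 + 1) = 9
D(5) = 4 x (9 + 2) = 44
D(6) = 5 x (44 + 9) = 265
D(7) = 6 x (265 + 44) = 1854
D(8) = 7 x (1854 + 265) = 14833
D(9) = 8 x (14833 + 1854) = 133496
D(10) = 9 x (133496 + 14833) = 1334961
D(11) = 10 x (1334961 + 133496) = 14684570
D(12) = 11 x (D(11) + D(10)) = 11 x (14684570 + 1334961)

Final answer: D(12) = 176214841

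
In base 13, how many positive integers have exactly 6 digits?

These are the integers in [13^5, 13^6), so the count is 13^6 - 13^5 = 12 x 13^5.

Final answer: 4455516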